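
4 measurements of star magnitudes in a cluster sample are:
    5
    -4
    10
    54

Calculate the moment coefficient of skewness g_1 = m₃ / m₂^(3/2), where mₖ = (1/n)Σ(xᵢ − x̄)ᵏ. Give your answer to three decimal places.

0.979

x̄ = (5 - 4 + 10 + 54) / 4 = 16.2500
deviations (xᵢ − x̄): -11.2500, -20.2500, -6.2500, 37.7500
Σ(xᵢ − x̄)² = 2000.7500 ⇒ m₂ = 2000.7500/4 = 500.18750
Σ(xᵢ − x̄)³ = 43824.3750 ⇒ m₃ = 43824.3750/4 = 10956.09375
m₂^(3/2) = 500.18750^(1.5) = 11186.62942
g_1 = m₃ / m₂^(3/2) = 10956.09375 / 11186.62942 ≈ 0.979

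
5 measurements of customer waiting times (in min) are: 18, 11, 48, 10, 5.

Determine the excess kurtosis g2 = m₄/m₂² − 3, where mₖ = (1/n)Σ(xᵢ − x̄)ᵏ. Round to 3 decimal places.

x̄ = 18.4000
Σ(xᵢ − x̄)² = 1181.2000 ⇒ m₂ = 236.24000
Σ(xᵢ − x̄)⁴ = 807875.5360 ⇒ m₄ = 161575.10720
m₂² = 55809.33760
g2 = m₄/m₂² − 3 = 2.89513 − 3 ≈ -0.105

-0.105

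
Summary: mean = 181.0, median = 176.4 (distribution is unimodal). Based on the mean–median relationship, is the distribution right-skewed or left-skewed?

right-skewed

mean − median = 181.0 − 176.4 = 4.6
mean > median ⇒ the longer tail is on the right ⇒ right-skewed (positively skewed).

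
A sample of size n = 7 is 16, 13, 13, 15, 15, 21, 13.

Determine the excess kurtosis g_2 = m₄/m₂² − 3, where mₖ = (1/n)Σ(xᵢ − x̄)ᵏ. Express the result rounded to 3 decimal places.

x̄ = 15.1429
Σ(xᵢ − x̄)² = 48.8571 ⇒ m₂ = 6.97959
Σ(xᵢ − x̄)⁴ = 1240.7055 ⇒ m₄ = 177.24365
m₂² = 48.71470
g_2 = m₄/m₂² − 3 = 3.63840 − 3 ≈ 0.638

0.638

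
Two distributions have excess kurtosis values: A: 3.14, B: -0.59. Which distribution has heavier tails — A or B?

A

Higher excess kurtosis ⇒ heavier tails relative to the normal distribution.
3.14 vs -0.59: the larger is 3.14, so A has heavier tails. (A is leptokurtic — heavier-than-normal tails; the other is platykurtic.)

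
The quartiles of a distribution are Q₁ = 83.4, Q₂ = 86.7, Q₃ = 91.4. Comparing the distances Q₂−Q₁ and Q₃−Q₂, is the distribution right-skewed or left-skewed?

Q₂ − Q₁ = 3.3;  Q₃ − Q₂ = 4.7
Q₃ − Q₂ > Q₂ − Q₁ ⇒ the upper half is more spread out ⇒ right-skewed.

right-skewed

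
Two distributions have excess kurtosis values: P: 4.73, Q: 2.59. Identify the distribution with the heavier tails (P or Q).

Higher excess kurtosis ⇒ heavier tails relative to the normal distribution.
4.73 vs 2.59: the larger is 4.73, so P has heavier tails.

P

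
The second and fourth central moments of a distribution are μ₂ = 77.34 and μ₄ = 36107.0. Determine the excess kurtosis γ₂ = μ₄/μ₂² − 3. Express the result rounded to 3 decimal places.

μ₂² = 77.34² = 5981.47560
μ₄/μ₂² = 36107.0 / 5981.47560 = 6.03647
γ₂ = 6.03647 − 3 ≈ 3.036

3.036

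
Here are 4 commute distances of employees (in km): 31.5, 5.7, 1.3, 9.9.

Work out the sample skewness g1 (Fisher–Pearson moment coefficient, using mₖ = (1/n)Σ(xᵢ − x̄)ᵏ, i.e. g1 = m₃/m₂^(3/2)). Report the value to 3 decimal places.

0.923

x̄ = (31.5 + 5.7 + 1.3 + 9.9) / 4 = 12.1000
deviations (xᵢ − x̄): 19.4000, -6.4000, -10.8000, -2.2000
Σ(xᵢ − x̄)² = 538.8000 ⇒ m₂ = 538.8000/4 = 134.70000
Σ(xᵢ − x̄)³ = 5768.8800 ⇒ m₃ = 5768.8800/4 = 1442.22000
m₂^(3/2) = 134.70000^(1.5) = 1563.33263
g1 = m₃ / m₂^(3/2) = 1442.22000 / 1563.33263 ≈ 0.923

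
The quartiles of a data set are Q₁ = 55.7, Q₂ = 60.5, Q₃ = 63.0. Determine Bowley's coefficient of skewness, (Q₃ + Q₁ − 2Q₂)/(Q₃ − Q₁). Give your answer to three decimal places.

numerator: Q₃ + Q₁ − 2Q₂ = 63.0 + 55.7 − 2×60.5 = -2.3000
denominator: Q₃ − Q₁ = 63.0 − 55.7 = 7.3000
Bowley skewness = -2.3000 / 7.3000 ≈ -0.315

-0.315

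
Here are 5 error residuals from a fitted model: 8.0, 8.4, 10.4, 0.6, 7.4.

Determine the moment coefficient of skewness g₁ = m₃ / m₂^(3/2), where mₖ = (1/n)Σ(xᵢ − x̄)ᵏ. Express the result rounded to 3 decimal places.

x̄ = (8.0 + 8.4 + 10.4 + 0.6 + 7.4) / 5 = 6.9600
deviations (xᵢ − x̄): 1.0400, 1.4400, 3.4400, -6.3600, 0.4400
Σ(xᵢ − x̄)² = 55.6320 ⇒ m₂ = 55.6320/5 = 11.12640
Σ(xᵢ − x̄)³ = -212.3558 ⇒ m₃ = -212.3558/5 = -42.47117
m₂^(3/2) = 11.12640^(1.5) = 37.11351
g₁ = m₃ / m₂^(3/2) = -42.47117 / 37.11351 ≈ -1.144

-1.144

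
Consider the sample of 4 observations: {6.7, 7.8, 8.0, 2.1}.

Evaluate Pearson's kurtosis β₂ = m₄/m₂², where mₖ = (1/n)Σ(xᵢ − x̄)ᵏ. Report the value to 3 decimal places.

2.208

x̄ = 6.1500
Σ(xᵢ − x̄)² = 22.8500 ⇒ m₂ = 5.71250
Σ(xᵢ − x̄)⁴ = 288.2590 ⇒ m₄ = 72.06476
m₂² = 32.63266
β₂ = m₄/m₂² = 72.06476 / 32.63266 ≈ 2.208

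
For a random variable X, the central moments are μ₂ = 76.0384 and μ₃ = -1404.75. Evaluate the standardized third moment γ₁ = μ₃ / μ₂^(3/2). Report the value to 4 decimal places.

σ = √μ₂ = √76.0384 = 8.72000
σ³ = μ₂^(3/2) = 663.05485
γ₁ = μ₃/σ³ = -1404.75 / 663.05485 ≈ -2.1186

-2.1186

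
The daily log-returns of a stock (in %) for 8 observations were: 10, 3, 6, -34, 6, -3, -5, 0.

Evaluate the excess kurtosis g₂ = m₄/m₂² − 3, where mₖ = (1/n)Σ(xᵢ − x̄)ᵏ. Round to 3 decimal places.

x̄ = -2.1250
Σ(xᵢ − x̄)² = 1334.8750 ⇒ m₂ = 166.85938
Σ(xᵢ − x̄)⁴ = 1063396.6504 ⇒ m₄ = 132924.58130
m₂² = 27842.05103
g₂ = m₄/m₂² − 3 = 4.77424 − 3 ≈ 1.774

1.774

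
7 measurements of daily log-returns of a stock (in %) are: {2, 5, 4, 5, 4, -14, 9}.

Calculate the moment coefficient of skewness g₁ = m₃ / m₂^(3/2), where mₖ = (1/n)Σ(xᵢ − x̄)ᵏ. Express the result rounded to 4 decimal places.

-1.6815

x̄ = (2 + 5 + 4 + 5 + 4 - 14 + 9) / 7 = 2.1429
deviations (xᵢ − x̄): -0.1429, 2.8571, 1.8571, 2.8571, 1.8571, -16.1429, 6.8571
Σ(xᵢ − x̄)² = 330.8571 ⇒ m₂ = 330.8571/7 = 47.26531
Σ(xᵢ − x̄)³ = -3824.8163 ⇒ m₃ = -3824.8163/7 = -546.40233
m₂^(3/2) = 47.26531^(1.5) = 324.94788
g₁ = m₃ / m₂^(3/2) = -546.40233 / 324.94788 ≈ -1.6815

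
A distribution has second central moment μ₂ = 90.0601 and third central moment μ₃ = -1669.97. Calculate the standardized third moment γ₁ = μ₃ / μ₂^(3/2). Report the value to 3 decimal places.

σ = √μ₂ = √90.0601 = 9.49000
σ³ = μ₂^(3/2) = 854.67035
γ₁ = μ₃/σ³ = -1669.97 / 854.67035 ≈ -1.954

-1.954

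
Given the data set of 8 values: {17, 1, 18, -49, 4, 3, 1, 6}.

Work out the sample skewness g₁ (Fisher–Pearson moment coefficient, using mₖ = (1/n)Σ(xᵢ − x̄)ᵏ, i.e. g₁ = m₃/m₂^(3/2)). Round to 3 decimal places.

x̄ = (17 + 1 + 18 - 49 + 4 + 3 + 1 + 6) / 8 = 0.1250
deviations (xᵢ − x̄): 16.8750, 0.8750, 17.8750, -49.1250, 3.8750, 2.8750, 0.8750, 5.8750
Σ(xᵢ − x̄)² = 3076.8750 ⇒ m₂ = 3076.8750/8 = 384.60938
Σ(xᵢ − x̄)³ = -107748.8438 ⇒ m₃ = -107748.8438/8 = -13468.60547
m₂^(3/2) = 384.60938^(1.5) = 7542.75149
g₁ = m₃ / m₂^(3/2) = -13468.60547 / 7542.75149 ≈ -1.786

-1.786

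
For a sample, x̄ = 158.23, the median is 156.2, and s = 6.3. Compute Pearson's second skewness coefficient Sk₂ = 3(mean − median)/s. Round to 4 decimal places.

Sk₂ = 3(158.23 − 156.2) / 6.3 = 3 × 2.0300 / 6.3
    = 6.0900 / 6.3 ≈ 0.9667

0.9667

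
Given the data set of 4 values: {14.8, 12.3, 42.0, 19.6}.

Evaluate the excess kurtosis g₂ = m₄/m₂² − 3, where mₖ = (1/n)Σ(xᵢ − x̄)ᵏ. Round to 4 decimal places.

x̄ = 22.1750
Σ(xᵢ − x̄)² = 551.5675 ⇒ m₂ = 137.89188
Σ(xᵢ − x̄)⁴ = 166984.6746 ⇒ m₄ = 41746.16865
m₂² = 19014.16919
g₂ = m₄/m₂² − 3 = 2.19553 − 3 ≈ -0.8045

-0.8045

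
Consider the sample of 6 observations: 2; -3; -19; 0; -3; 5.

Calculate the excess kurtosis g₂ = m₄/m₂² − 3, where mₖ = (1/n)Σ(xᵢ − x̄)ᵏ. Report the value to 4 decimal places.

0.3677

x̄ = -3.0000
Σ(xᵢ − x̄)² = 354.0000 ⇒ m₂ = 59.00000
Σ(xᵢ − x̄)⁴ = 70338.0000 ⇒ m₄ = 11723.00000
m₂² = 3481.00000
g₂ = m₄/m₂² − 3 = 3.36771 − 3 ≈ 0.3677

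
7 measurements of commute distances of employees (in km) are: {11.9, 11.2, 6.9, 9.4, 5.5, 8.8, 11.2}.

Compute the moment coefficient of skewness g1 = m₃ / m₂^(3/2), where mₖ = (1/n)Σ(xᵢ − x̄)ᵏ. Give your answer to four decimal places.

-0.4527

x̄ = (11.9 + 11.2 + 6.9 + 9.4 + 5.5 + 8.8 + 11.2) / 7 = 9.2714
deviations (xᵢ − x̄): 2.6286, 1.9286, -2.3714, 0.1286, -3.7714, -0.4714, 1.9286
Σ(xᵢ − x̄)² = 34.4343 ⇒ m₂ = 34.4343/7 = 4.91918
Σ(xᵢ − x̄)³ = -34.5743 ⇒ m₃ = -34.5743/7 = -4.93919
m₂^(3/2) = 4.91918^(1.5) = 10.91037
g1 = m₃ / m₂^(3/2) = -4.93919 / 10.91037 ≈ -0.4527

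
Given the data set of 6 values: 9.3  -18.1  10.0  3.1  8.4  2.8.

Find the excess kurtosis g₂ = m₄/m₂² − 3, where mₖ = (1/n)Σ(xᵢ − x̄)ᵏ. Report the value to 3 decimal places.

x̄ = 2.5833
Σ(xᵢ − x̄)² = 562.0683 ⇒ m₂ = 93.67806
Σ(xᵢ − x̄)⁴ = 189218.8662 ⇒ m₄ = 31536.47770
m₂² = 8775.57809
g₂ = m₄/m₂² − 3 = 3.59366 − 3 ≈ 0.594

0.594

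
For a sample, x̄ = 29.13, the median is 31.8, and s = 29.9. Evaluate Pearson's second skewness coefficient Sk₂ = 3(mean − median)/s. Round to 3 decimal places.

Sk₂ = 3(29.13 − 31.8) / 29.9 = 3 × -2.6700 / 29.9
    = -8.0100 / 29.9 ≈ -0.268

-0.268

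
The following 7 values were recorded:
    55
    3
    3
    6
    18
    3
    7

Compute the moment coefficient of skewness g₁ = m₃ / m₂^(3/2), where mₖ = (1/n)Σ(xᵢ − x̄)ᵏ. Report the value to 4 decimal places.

1.7497

x̄ = (55 + 3 + 3 + 6 + 18 + 3 + 7) / 7 = 13.5714
deviations (xᵢ − x̄): 41.4286, -10.5714, -10.5714, -7.5714, 4.4286, -10.5714, -6.5714
Σ(xᵢ − x̄)² = 2171.7143 ⇒ m₂ = 2171.7143/7 = 310.24490
Σ(xᵢ − x̄)³ = 66929.7551 ⇒ m₃ = 66929.7551/7 = 9561.39359
m₂^(3/2) = 310.24490^(1.5) = 5464.58231
g₁ = m₃ / m₂^(3/2) = 9561.39359 / 5464.58231 ≈ 1.7497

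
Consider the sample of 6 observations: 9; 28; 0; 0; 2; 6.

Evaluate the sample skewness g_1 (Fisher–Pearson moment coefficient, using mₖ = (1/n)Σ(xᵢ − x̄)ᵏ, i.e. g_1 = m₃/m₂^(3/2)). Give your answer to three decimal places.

1.378

x̄ = (9 + 28 + 0 + 0 + 2 + 6) / 6 = 7.5000
deviations (xᵢ − x̄): 1.5000, 20.5000, -7.5000, -7.5000, -5.5000, -1.5000
Σ(xᵢ − x̄)² = 567.5000 ⇒ m₂ = 567.5000/6 = 94.58333
Σ(xᵢ − x̄)³ = 7605.0000 ⇒ m₃ = 7605.0000/6 = 1267.50000
m₂^(3/2) = 94.58333^(1.5) = 919.86040
g_1 = m₃ / m₂^(3/2) = 1267.50000 / 919.86040 ≈ 1.378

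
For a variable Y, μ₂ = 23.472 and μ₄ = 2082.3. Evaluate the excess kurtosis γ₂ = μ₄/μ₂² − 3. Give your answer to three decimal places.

0.780

μ₂² = 23.472² = 550.93478
μ₄/μ₂² = 2082.3 / 550.93478 = 3.77958
γ₂ = 3.77958 − 3 ≈ 0.780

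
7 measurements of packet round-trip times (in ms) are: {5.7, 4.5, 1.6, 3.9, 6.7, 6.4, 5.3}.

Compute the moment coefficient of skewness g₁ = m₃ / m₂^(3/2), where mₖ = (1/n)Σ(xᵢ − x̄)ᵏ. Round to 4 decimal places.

-0.8643

x̄ = (5.7 + 4.5 + 1.6 + 3.9 + 6.7 + 6.4 + 5.3) / 7 = 4.8714
deviations (xᵢ − x̄): 0.8286, -0.3714, -3.2714, -0.9714, 1.8286, 1.5286, 0.4286
Σ(xᵢ − x̄)² = 18.3343 ⇒ m₂ = 18.3343/7 = 2.61918
Σ(xᵢ − x̄)³ = -25.6463 ⇒ m₃ = -25.6463/7 = -3.66376
m₂^(3/2) = 2.61918^(1.5) = 4.23886
g₁ = m₃ / m₂^(3/2) = -3.66376 / 4.23886 ≈ -0.8643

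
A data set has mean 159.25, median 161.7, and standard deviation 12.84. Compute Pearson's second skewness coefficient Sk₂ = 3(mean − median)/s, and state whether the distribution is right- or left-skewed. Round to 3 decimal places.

Sk₂ = 3(159.25 − 161.7) / 12.84 = 3 × -2.4500 / 12.84
    = -7.3500 / 12.84 ≈ -0.572
Sk₂ < 0 ⇒ mean < median ⇒ left-skewed (negative skew).

-0.572, left-skewed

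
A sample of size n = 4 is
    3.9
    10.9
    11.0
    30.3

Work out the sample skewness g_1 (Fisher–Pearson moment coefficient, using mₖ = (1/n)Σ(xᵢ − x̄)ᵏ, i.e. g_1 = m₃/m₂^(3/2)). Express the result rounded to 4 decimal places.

x̄ = (3.9 + 10.9 + 11.0 + 30.3) / 4 = 14.0250
deviations (xᵢ − x̄): -10.1250, -3.1250, -3.0250, 16.2750
Σ(xᵢ − x̄)² = 386.3075 ⇒ m₂ = 386.3075/4 = 96.57687
Σ(xᵢ − x̄)³ = 3214.6819 ⇒ m₃ = 3214.6819/4 = 803.67047
m₂^(3/2) = 96.57687^(1.5) = 949.09508
g_1 = m₃ / m₂^(3/2) = 803.67047 / 949.09508 ≈ 0.8468

0.8468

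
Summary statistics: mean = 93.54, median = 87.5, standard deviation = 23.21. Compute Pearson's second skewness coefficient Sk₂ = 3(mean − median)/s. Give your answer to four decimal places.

Sk₂ = 3(93.54 − 87.5) / 23.21 = 3 × 6.0400 / 23.21
    = 18.1200 / 23.21 ≈ 0.7807

0.7807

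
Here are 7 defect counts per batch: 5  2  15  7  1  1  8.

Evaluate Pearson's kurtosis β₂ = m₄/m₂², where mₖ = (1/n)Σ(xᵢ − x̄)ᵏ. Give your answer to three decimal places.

x̄ = 5.5714
Σ(xᵢ − x̄)² = 151.7143 ⇒ m₂ = 21.67347
Σ(xᵢ − x̄)⁴ = 8978.0466 ⇒ m₄ = 1282.57809
m₂² = 469.73928
β₂ = m₄/m₂² = 1282.57809 / 469.73928 ≈ 2.730

2.730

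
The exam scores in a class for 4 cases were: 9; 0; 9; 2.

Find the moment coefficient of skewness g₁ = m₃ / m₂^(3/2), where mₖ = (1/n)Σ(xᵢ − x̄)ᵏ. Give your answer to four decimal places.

x̄ = (9 + 0 + 9 + 2) / 4 = 5.0000
deviations (xᵢ − x̄): 4.0000, -5.0000, 4.0000, -3.0000
Σ(xᵢ − x̄)² = 66.0000 ⇒ m₂ = 66.0000/4 = 16.50000
Σ(xᵢ − x̄)³ = -24.0000 ⇒ m₃ = -24.0000/4 = -6.00000
m₂^(3/2) = 16.50000^(1.5) = 67.02332
g₁ = m₃ / m₂^(3/2) = -6.00000 / 67.02332 ≈ -0.0895

-0.0895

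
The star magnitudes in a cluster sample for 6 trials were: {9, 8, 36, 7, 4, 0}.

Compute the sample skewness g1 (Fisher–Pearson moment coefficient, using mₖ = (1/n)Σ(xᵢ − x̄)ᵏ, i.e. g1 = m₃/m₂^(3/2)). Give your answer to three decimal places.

1.522

x̄ = (9 + 8 + 36 + 7 + 4 + 0) / 6 = 10.6667
deviations (xᵢ − x̄): -1.6667, -2.6667, 25.3333, -3.6667, -6.6667, -10.6667
Σ(xᵢ − x̄)² = 823.3333 ⇒ m₂ = 823.3333/6 = 137.22222
Σ(xᵢ − x̄)³ = 14675.5556 ⇒ m₃ = 14675.5556/6 = 2445.92593
m₂^(3/2) = 137.22222^(1.5) = 1607.44704
g1 = m₃ / m₂^(3/2) = 2445.92593 / 1607.44704 ≈ 1.522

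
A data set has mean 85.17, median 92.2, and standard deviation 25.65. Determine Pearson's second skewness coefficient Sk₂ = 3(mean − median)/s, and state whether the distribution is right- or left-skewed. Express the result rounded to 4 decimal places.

-0.8222, left-skewed

Sk₂ = 3(85.17 − 92.2) / 25.65 = 3 × -7.0300 / 25.65
    = -21.0900 / 25.65 ≈ -0.8222
Sk₂ < 0 ⇒ mean < median ⇒ left-skewed (negative skew).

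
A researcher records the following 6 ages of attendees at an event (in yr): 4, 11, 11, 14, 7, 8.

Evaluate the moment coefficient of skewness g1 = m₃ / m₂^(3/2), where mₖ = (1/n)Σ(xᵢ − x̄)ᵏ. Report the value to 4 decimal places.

x̄ = (4 + 11 + 11 + 14 + 7 + 8) / 6 = 9.1667
deviations (xᵢ − x̄): -5.1667, 1.8333, 1.8333, 4.8333, -2.1667, -1.1667
Σ(xᵢ − x̄)² = 62.8333 ⇒ m₂ = 62.8333/6 = 10.47222
Σ(xᵢ − x̄)³ = -24.4444 ⇒ m₃ = -24.4444/6 = -4.07407
m₂^(3/2) = 10.47222^(1.5) = 33.88896
g1 = m₃ / m₂^(3/2) = -4.07407 / 33.88896 ≈ -0.1202

-0.1202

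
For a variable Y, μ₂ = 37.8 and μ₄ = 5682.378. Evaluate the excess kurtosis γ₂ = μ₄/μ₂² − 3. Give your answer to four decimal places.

0.9769

μ₂² = 37.8² = 1428.84000
μ₄/μ₂² = 5682.378 / 1428.84000 = 3.97692
γ₂ = 3.97692 − 3 ≈ 0.9769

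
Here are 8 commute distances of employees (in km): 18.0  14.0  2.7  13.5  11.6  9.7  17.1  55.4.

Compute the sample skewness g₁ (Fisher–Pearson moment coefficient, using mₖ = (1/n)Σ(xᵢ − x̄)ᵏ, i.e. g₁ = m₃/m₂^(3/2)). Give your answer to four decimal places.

1.8495

x̄ = (18.0 + 14.0 + 2.7 + 13.5 + 11.6 + 9.7 + 17.1 + 55.4) / 8 = 17.7500
deviations (xᵢ − x̄): 0.2500, -3.7500, -15.0500, -4.2500, -6.1500, -8.0500, -0.6500, 37.6500
Σ(xᵢ − x̄)² = 1779.2600 ⇒ m₂ = 1779.2600/8 = 222.40750
Σ(xᵢ − x̄)³ = 49076.8320 ⇒ m₃ = 49076.8320/8 = 6134.60400
m₂^(3/2) = 222.40750^(1.5) = 3316.83710
g₁ = m₃ / m₂^(3/2) = 6134.60400 / 3316.83710 ≈ 1.8495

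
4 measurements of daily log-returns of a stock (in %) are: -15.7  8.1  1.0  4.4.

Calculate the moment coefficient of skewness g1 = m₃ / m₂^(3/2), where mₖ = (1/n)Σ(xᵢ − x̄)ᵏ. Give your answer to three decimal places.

-0.897

x̄ = (-15.7 + 8.1 + 1.0 + 4.4) / 4 = -0.5500
deviations (xᵢ − x̄): -15.1500, 8.6500, 1.5500, 4.9500
Σ(xᵢ − x̄)² = 331.2500 ⇒ m₂ = 331.2500/4 = 82.81250
Σ(xᵢ − x̄)³ = -2705.0400 ⇒ m₃ = -2705.0400/4 = -676.26000
m₂^(3/2) = 82.81250^(1.5) = 753.60513
g1 = m₃ / m₂^(3/2) = -676.26000 / 753.60513 ≈ -0.897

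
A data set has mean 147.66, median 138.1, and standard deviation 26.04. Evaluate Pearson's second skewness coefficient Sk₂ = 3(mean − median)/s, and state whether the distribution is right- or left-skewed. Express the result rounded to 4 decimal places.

1.1014, right-skewed

Sk₂ = 3(147.66 − 138.1) / 26.04 = 3 × 9.5600 / 26.04
    = 28.6800 / 26.04 ≈ 1.1014
Sk₂ > 0 ⇒ mean > median ⇒ right-skewed (positive skew).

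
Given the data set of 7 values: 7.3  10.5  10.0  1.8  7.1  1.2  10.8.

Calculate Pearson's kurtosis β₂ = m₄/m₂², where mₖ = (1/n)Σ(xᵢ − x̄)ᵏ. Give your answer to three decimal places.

x̄ = 6.9571
Σ(xᵢ − x̄)² = 96.4571 ⇒ m₂ = 13.77959
Σ(xᵢ − x̄)⁴ = 2267.2966 ⇒ m₄ = 323.89951
m₂² = 189.87715
β₂ = m₄/m₂² = 323.89951 / 189.87715 ≈ 1.706

1.706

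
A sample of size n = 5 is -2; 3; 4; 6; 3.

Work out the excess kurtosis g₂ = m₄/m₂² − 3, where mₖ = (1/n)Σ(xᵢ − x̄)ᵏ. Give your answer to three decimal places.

x̄ = 2.8000
Σ(xᵢ − x̄)² = 34.8000 ⇒ m₂ = 6.96000
Σ(xᵢ − x̄)⁴ = 637.7760 ⇒ m₄ = 127.55520
m₂² = 48.44160
g₂ = m₄/m₂² − 3 = 2.63317 − 3 ≈ -0.367

-0.367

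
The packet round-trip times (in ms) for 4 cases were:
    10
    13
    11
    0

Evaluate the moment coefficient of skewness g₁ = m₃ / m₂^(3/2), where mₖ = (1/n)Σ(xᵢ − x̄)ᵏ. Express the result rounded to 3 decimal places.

-0.993

x̄ = (10 + 13 + 11 + 0) / 4 = 8.5000
deviations (xᵢ − x̄): 1.5000, 4.5000, 2.5000, -8.5000
Σ(xᵢ − x̄)² = 101.0000 ⇒ m₂ = 101.0000/4 = 25.25000
Σ(xᵢ − x̄)³ = -504.0000 ⇒ m₃ = -504.0000/4 = -126.00000
m₂^(3/2) = 25.25000^(1.5) = 126.87968
g₁ = m₃ / m₂^(3/2) = -126.00000 / 126.87968 ≈ -0.993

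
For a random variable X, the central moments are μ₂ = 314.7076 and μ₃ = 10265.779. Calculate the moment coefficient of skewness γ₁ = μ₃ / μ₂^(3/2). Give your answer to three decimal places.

σ = √μ₂ = √314.7076 = 17.74000
σ³ = μ₂^(3/2) = 5582.91282
γ₁ = μ₃/σ³ = 10265.779 / 5582.91282 ≈ 1.839

1.839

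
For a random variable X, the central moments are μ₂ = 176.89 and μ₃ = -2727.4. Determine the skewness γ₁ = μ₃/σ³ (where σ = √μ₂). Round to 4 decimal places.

-1.1593

σ = √μ₂ = √176.89 = 13.30000
σ³ = μ₂^(3/2) = 2352.63700
γ₁ = μ₃/σ³ = -2727.4 / 2352.63700 ≈ -1.1593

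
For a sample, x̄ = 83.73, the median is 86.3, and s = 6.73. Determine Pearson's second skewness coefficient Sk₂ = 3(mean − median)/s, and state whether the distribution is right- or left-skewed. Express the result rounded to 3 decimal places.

Sk₂ = 3(83.73 − 86.3) / 6.73 = 3 × -2.5700 / 6.73
    = -7.7100 / 6.73 ≈ -1.146
Sk₂ < 0 ⇒ mean < median ⇒ left-skewed (negative skew).

-1.146, left-skewed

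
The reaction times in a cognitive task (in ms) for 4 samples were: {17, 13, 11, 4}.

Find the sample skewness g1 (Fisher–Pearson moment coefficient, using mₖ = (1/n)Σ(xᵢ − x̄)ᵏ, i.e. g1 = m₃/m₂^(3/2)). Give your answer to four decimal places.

x̄ = (17 + 13 + 11 + 4) / 4 = 11.2500
deviations (xᵢ − x̄): 5.7500, 1.7500, -0.2500, -7.2500
Σ(xᵢ − x̄)² = 88.7500 ⇒ m₂ = 88.7500/4 = 22.18750
Σ(xᵢ − x̄)³ = -185.6250 ⇒ m₃ = -185.6250/4 = -46.40625
m₂^(3/2) = 22.18750^(1.5) = 104.51113
g1 = m₃ / m₂^(3/2) = -46.40625 / 104.51113 ≈ -0.4440

-0.4440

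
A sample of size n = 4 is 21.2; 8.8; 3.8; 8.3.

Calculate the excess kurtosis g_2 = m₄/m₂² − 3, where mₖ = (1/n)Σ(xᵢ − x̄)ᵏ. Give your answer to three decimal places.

-0.842

x̄ = 10.5250
Σ(xᵢ − x̄)² = 167.1075 ⇒ m₂ = 41.77687
Σ(xᵢ − x̄)⁴ = 15064.6047 ⇒ m₄ = 3766.15116
m₂² = 1745.30728
g_2 = m₄/m₂² − 3 = 2.15787 − 3 ≈ -0.842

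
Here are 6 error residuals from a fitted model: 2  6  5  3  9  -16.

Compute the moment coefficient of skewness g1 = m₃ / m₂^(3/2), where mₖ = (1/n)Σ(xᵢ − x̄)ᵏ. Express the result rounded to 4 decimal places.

x̄ = (2 + 6 + 5 + 3 + 9 - 16) / 6 = 1.5000
deviations (xᵢ − x̄): 0.5000, 4.5000, 3.5000, 1.5000, 7.5000, -17.5000
Σ(xᵢ − x̄)² = 397.5000 ⇒ m₂ = 397.5000/6 = 66.25000
Σ(xᵢ − x̄)³ = -4800.0000 ⇒ m₃ = -4800.0000/6 = -800.00000
m₂^(3/2) = 66.25000^(1.5) = 539.23593
g1 = m₃ / m₂^(3/2) = -800.00000 / 539.23593 ≈ -1.4836

-1.4836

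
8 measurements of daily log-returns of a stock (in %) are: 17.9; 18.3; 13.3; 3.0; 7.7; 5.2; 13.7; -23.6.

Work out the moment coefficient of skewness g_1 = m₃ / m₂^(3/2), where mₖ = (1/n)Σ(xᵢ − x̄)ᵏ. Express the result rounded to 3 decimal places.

-1.543

x̄ = (17.9 + 18.3 + 13.3 + 3.0 + 7.7 + 5.2 + 13.7 - 23.6) / 8 = 6.9375
deviations (xᵢ − x̄): 10.9625, 11.3625, 6.3625, -3.9375, 0.7625, -1.7375, 6.7625, -30.5375
Σ(xᵢ − x̄)² = 1287.1388 ⇒ m₂ = 1287.1388/8 = 160.89234
Σ(xᵢ − x̄)³ = -25192.0285 ⇒ m₃ = -25192.0285/8 = -3149.00357
m₂^(3/2) = 160.89234^(1.5) = 2040.81232
g_1 = m₃ / m₂^(3/2) = -3149.00357 / 2040.81232 ≈ -1.543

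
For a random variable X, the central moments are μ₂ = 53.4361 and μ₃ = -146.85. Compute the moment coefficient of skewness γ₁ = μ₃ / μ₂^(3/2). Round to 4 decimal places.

-0.3759

σ = √μ₂ = √53.4361 = 7.31000
σ³ = μ₂^(3/2) = 390.61789
γ₁ = μ₃/σ³ = -146.85 / 390.61789 ≈ -0.3759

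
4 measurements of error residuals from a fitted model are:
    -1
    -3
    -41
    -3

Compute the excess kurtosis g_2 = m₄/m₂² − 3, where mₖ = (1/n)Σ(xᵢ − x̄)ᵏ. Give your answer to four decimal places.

-0.6728

x̄ = -12.0000
Σ(xᵢ − x̄)² = 1124.0000 ⇒ m₂ = 281.00000
Σ(xᵢ − x̄)⁴ = 735044.0000 ⇒ m₄ = 183761.00000
m₂² = 78961.00000
g_2 = m₄/m₂² − 3 = 2.32724 − 3 ≈ -0.6728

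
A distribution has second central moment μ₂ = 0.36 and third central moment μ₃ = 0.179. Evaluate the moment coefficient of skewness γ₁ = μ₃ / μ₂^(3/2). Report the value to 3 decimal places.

σ = √μ₂ = √0.36 = 0.60000
σ³ = μ₂^(3/2) = 0.21600
γ₁ = μ₃/σ³ = 0.179 / 0.21600 ≈ 0.829

0.829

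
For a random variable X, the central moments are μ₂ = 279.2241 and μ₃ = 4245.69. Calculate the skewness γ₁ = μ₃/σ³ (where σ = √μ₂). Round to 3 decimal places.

0.910

σ = √μ₂ = √279.2241 = 16.71000
σ³ = μ₂^(3/2) = 4665.83471
γ₁ = μ₃/σ³ = 4245.69 / 4665.83471 ≈ 0.910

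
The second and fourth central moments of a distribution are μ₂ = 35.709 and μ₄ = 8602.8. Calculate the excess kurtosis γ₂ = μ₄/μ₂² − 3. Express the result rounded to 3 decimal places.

3.747

μ₂² = 35.709² = 1275.13268
μ₄/μ₂² = 8602.8 / 1275.13268 = 6.74659
γ₂ = 6.74659 − 3 ≈ 3.747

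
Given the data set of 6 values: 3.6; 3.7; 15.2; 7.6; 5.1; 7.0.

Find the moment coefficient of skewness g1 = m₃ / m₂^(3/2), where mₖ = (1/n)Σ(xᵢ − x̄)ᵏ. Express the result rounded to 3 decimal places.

x̄ = (3.6 + 3.7 + 15.2 + 7.6 + 5.1 + 7.0) / 6 = 7.0333
deviations (xᵢ − x̄): -3.4333, -3.3333, 8.1667, 0.5667, -1.9333, -0.0333
Σ(xᵢ − x̄)² = 93.6533 ⇒ m₂ = 93.6533/6 = 15.60889
Σ(xᵢ − x̄)³ = 460.1184 ⇒ m₃ = 460.1184/6 = 76.68641
m₂^(3/2) = 15.60889^(1.5) = 61.66773
g1 = m₃ / m₂^(3/2) = 76.68641 / 61.66773 ≈ 1.244

1.244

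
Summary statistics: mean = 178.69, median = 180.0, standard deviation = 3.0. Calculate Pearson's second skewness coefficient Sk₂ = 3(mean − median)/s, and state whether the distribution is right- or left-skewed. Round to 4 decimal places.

-1.3100, left-skewed

Sk₂ = 3(178.69 − 180.0) / 3.0 = 3 × -1.3100 / 3.0
    = -3.9300 / 3.0 ≈ -1.3100
Sk₂ < 0 ⇒ mean < median ⇒ left-skewed (negative skew).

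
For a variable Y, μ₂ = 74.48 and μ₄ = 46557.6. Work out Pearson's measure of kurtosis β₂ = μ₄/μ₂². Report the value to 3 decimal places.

μ₂² = 74.48² = 5547.27040
μ₄/μ₂² = 46557.6 / 5547.27040 = 8.39288
β₂ ≈ 8.393

8.393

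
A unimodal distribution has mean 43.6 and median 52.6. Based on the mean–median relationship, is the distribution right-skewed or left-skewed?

mean − median = 43.6 − 52.6 = -9.0
mean < median ⇒ the longer tail is on the left ⇒ left-skewed (negatively skewed).

left-skewed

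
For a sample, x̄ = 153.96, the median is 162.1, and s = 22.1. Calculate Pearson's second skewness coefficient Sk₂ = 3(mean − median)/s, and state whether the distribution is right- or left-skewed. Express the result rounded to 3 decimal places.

-1.105, left-skewed

Sk₂ = 3(153.96 − 162.1) / 22.1 = 3 × -8.1400 / 22.1
    = -24.4200 / 22.1 ≈ -1.105
Sk₂ < 0 ⇒ mean < median ⇒ left-skewed (negative skew).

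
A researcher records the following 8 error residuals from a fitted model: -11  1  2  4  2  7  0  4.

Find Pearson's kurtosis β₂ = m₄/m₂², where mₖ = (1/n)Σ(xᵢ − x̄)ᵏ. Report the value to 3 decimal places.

x̄ = 1.1250
Σ(xᵢ − x̄)² = 200.8750 ⇒ m₂ = 25.10938
Σ(xᵢ − x̄)⁴ = 22944.3379 ⇒ m₄ = 2868.04224
m₂² = 630.48071
β₂ = m₄/m₂² = 2868.04224 / 630.48071 ≈ 4.549

4.549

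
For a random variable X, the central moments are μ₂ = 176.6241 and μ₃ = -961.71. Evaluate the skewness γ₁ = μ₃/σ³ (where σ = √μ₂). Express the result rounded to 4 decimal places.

σ = √μ₂ = √176.6241 = 13.29000
σ³ = μ₂^(3/2) = 2347.33429
γ₁ = μ₃/σ³ = -961.71 / 2347.33429 ≈ -0.4097

-0.4097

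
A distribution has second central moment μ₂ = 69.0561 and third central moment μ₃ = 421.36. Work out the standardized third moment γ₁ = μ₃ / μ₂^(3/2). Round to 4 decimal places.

σ = √μ₂ = √69.0561 = 8.31000
σ³ = μ₂^(3/2) = 573.85619
γ₁ = μ₃/σ³ = 421.36 / 573.85619 ≈ 0.7343

0.7343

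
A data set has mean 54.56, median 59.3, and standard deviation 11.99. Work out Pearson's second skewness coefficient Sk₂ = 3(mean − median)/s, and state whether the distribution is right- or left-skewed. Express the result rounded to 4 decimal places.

-1.1860, left-skewed

Sk₂ = 3(54.56 − 59.3) / 11.99 = 3 × -4.7400 / 11.99
    = -14.2200 / 11.99 ≈ -1.1860
Sk₂ < 0 ⇒ mean < median ⇒ left-skewed (negative skew).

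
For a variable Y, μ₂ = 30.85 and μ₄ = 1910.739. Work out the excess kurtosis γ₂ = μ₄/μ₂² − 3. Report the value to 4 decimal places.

μ₂² = 30.85² = 951.72250
μ₄/μ₂² = 1910.739 / 951.72250 = 2.00766
γ₂ = 2.00766 − 3 ≈ -0.9923

-0.9923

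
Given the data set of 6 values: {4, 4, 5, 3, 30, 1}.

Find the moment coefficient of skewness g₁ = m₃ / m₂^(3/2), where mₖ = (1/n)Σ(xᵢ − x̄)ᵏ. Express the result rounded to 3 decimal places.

1.726

x̄ = (4 + 4 + 5 + 3 + 30 + 1) / 6 = 7.8333
deviations (xᵢ − x̄): -3.8333, -3.8333, -2.8333, -4.8333, 22.1667, -6.8333
Σ(xᵢ − x̄)² = 598.8333 ⇒ m₂ = 598.8333/6 = 99.80556
Σ(xᵢ − x̄)³ = 10324.4444 ⇒ m₃ = 10324.4444/6 = 1720.74074
m₂^(3/2) = 99.80556^(1.5) = 997.08475
g₁ = m₃ / m₂^(3/2) = 1720.74074 / 997.08475 ≈ 1.726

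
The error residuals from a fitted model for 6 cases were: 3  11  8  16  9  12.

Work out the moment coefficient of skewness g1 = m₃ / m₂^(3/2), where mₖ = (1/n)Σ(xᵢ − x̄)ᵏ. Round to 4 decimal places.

-0.2110

x̄ = (3 + 11 + 8 + 16 + 9 + 12) / 6 = 9.8333
deviations (xᵢ − x̄): -6.8333, 1.1667, -1.8333, 6.1667, -0.8333, 2.1667
Σ(xᵢ − x̄)² = 94.8333 ⇒ m₂ = 94.8333/6 = 15.80556
Σ(xᵢ − x̄)³ = -79.5556 ⇒ m₃ = -79.5556/6 = -13.25926
m₂^(3/2) = 15.80556^(1.5) = 62.83689
g1 = m₃ / m₂^(3/2) = -13.25926 / 62.83689 ≈ -0.2110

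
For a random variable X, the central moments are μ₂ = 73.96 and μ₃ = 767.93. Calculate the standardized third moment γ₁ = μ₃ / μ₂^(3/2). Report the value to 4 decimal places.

1.2073

σ = √μ₂ = √73.96 = 8.60000
σ³ = μ₂^(3/2) = 636.05600
γ₁ = μ₃/σ³ = 767.93 / 636.05600 ≈ 1.2073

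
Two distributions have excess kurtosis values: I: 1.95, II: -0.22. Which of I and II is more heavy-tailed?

Higher excess kurtosis ⇒ heavier tails relative to the normal distribution.
1.95 vs -0.22: the larger is 1.95, so I has heavier tails. (I is leptokurtic — heavier-than-normal tails; the other is platykurtic.)

I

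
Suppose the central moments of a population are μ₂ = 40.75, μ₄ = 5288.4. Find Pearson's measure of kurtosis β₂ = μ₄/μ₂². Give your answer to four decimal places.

μ₂² = 40.75² = 1660.56250
μ₄/μ₂² = 5288.4 / 1660.56250 = 3.18470
β₂ ≈ 3.1847

3.1847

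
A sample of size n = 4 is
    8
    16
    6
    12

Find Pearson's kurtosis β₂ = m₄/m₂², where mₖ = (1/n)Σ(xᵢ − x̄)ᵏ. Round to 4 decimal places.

x̄ = 10.5000
Σ(xᵢ − x̄)² = 59.0000 ⇒ m₂ = 14.75000
Σ(xᵢ − x̄)⁴ = 1369.2500 ⇒ m₄ = 342.31250
m₂² = 217.56250
β₂ = m₄/m₂² = 342.31250 / 217.56250 ≈ 1.5734

1.5734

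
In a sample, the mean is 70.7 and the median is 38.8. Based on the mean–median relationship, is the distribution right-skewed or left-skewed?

right-skewed

mean − median = 70.7 − 38.8 = 31.9
mean > median ⇒ the longer tail is on the right ⇒ right-skewed (positively skewed).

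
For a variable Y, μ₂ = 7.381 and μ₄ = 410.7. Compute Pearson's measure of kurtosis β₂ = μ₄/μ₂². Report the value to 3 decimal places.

7.539

μ₂² = 7.381² = 54.47916
μ₄/μ₂² = 410.7 / 54.47916 = 7.53866
β₂ ≈ 7.539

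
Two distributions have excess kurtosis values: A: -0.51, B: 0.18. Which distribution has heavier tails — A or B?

Higher excess kurtosis ⇒ heavier tails relative to the normal distribution.
-0.51 vs 0.18: the larger is 0.18, so B has heavier tails. (B is leptokurtic — heavier-than-normal tails; the other is platykurtic.)

B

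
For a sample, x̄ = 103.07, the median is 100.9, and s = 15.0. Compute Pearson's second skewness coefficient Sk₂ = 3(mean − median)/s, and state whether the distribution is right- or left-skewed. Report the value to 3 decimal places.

0.434, right-skewed

Sk₂ = 3(103.07 − 100.9) / 15.0 = 3 × 2.1700 / 15.0
    = 6.5100 / 15.0 ≈ 0.434
Sk₂ > 0 ⇒ mean > median ⇒ right-skewed (positive skew).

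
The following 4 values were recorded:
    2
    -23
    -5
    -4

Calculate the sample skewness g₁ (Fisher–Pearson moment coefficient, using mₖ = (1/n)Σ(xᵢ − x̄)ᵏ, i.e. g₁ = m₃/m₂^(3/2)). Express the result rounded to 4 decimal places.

x̄ = (2 - 23 - 5 - 4) / 4 = -7.5000
deviations (xᵢ − x̄): 9.5000, -15.5000, 2.5000, 3.5000
Σ(xᵢ − x̄)² = 349.0000 ⇒ m₂ = 349.0000/4 = 87.25000
Σ(xᵢ − x̄)³ = -2808.0000 ⇒ m₃ = -2808.0000/4 = -702.00000
m₂^(3/2) = 87.25000^(1.5) = 814.98226
g₁ = m₃ / m₂^(3/2) = -702.00000 / 814.98226 ≈ -0.8614

-0.8614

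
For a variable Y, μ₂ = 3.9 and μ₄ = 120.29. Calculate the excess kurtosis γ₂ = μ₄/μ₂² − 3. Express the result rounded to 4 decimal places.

4.9086

μ₂² = 3.9² = 15.21000
μ₄/μ₂² = 120.29 / 15.21000 = 7.90861
γ₂ = 7.90861 − 3 ≈ 4.9086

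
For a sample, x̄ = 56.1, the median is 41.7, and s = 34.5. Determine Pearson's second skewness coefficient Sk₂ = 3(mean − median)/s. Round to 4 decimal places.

Sk₂ = 3(56.1 − 41.7) / 34.5 = 3 × 14.4000 / 34.5
    = 43.2000 / 34.5 ≈ 1.2522

1.2522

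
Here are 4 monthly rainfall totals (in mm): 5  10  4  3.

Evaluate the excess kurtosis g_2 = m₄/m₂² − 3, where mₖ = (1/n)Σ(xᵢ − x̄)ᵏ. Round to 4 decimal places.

x̄ = 5.5000
Σ(xᵢ − x̄)² = 29.0000 ⇒ m₂ = 7.25000
Σ(xᵢ − x̄)⁴ = 454.2500 ⇒ m₄ = 113.56250
m₂² = 52.56250
g_2 = m₄/m₂² − 3 = 2.16052 − 3 ≈ -0.8395

-0.8395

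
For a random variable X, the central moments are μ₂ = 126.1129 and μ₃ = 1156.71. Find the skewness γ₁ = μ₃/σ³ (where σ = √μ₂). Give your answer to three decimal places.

0.817

σ = √μ₂ = √126.1129 = 11.23000
σ³ = μ₂^(3/2) = 1416.24787
γ₁ = μ₃/σ³ = 1156.71 / 1416.24787 ≈ 0.817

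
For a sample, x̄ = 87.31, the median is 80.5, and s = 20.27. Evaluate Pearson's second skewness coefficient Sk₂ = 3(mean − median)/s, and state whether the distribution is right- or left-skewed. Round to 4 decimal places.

Sk₂ = 3(87.31 − 80.5) / 20.27 = 3 × 6.8100 / 20.27
    = 20.4300 / 20.27 ≈ 1.0079
Sk₂ > 0 ⇒ mean > median ⇒ right-skewed (positive skew).

1.0079, right-skewed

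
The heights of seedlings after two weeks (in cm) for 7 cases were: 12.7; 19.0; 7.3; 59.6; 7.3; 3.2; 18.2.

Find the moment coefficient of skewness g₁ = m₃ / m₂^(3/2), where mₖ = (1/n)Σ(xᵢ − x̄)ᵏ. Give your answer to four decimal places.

x̄ = (12.7 + 19.0 + 7.3 + 59.6 + 7.3 + 3.2 + 18.2) / 7 = 18.1857
deviations (xᵢ − x̄): -5.4857, 0.8143, -10.8857, 41.4143, -10.8857, -14.9857, 0.0143
Σ(xᵢ − x̄)² = 2207.4686 ⇒ m₂ = 2207.4686/7 = 315.35265
Σ(xᵢ − x̄)³ = 64921.6288 ⇒ m₃ = 64921.6288/7 = 9274.51840
m₂^(3/2) = 315.35265^(1.5) = 5600.08648
g₁ = m₃ / m₂^(3/2) = 9274.51840 / 5600.08648 ≈ 1.6561

1.6561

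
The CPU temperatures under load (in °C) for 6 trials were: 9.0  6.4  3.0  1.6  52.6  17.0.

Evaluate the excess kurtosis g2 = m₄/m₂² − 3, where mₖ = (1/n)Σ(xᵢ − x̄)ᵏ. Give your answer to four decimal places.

0.6264

x̄ = 14.9333
Σ(xᵢ − x̄)² = 1851.2533 ⇒ m₂ = 308.54222
Σ(xᵢ − x̄)⁴ = 2071374.3708 ⇒ m₄ = 345229.06181
m₂² = 95198.30289
g2 = m₄/m₂² − 3 = 3.62642 − 3 ≈ 0.6264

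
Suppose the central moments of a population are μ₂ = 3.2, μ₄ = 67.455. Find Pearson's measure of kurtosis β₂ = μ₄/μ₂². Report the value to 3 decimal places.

6.587

μ₂² = 3.2² = 10.24000
μ₄/μ₂² = 67.455 / 10.24000 = 6.58740
β₂ ≈ 6.587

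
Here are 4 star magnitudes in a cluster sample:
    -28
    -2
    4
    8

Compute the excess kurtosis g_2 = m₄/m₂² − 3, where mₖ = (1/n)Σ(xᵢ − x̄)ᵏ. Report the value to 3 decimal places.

x̄ = -4.5000
Σ(xᵢ − x̄)² = 787.0000 ⇒ m₂ = 196.75000
Σ(xᵢ − x̄)⁴ = 334653.2500 ⇒ m₄ = 83663.31250
m₂² = 38710.56250
g_2 = m₄/m₂² − 3 = 2.16125 − 3 ≈ -0.839

-0.839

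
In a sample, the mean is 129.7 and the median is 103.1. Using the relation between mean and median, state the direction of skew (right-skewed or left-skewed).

mean − median = 129.7 − 103.1 = 26.6
mean > median ⇒ the longer tail is on the right ⇒ right-skewed (positively skewed).

right-skewed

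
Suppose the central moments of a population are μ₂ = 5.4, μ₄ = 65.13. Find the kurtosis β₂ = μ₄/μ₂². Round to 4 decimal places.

2.2335

μ₂² = 5.4² = 29.16000
μ₄/μ₂² = 65.13 / 29.16000 = 2.23354
β₂ ≈ 2.2335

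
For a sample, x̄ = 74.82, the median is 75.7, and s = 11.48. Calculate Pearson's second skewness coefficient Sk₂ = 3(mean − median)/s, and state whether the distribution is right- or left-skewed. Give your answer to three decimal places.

Sk₂ = 3(74.82 − 75.7) / 11.48 = 3 × -0.8800 / 11.48
    = -2.6400 / 11.48 ≈ -0.230
Sk₂ < 0 ⇒ mean < median ⇒ left-skewed (negative skew).

-0.230, left-skewed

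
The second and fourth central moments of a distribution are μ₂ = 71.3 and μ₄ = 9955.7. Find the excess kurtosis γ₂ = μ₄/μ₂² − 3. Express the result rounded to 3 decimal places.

-1.042

μ₂² = 71.3² = 5083.69000
μ₄/μ₂² = 9955.7 / 5083.69000 = 1.95836
γ₂ = 1.95836 − 3 ≈ -1.042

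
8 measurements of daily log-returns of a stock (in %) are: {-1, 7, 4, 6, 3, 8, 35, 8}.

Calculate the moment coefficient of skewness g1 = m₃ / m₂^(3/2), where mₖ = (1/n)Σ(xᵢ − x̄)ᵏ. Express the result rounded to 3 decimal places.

1.917

x̄ = (-1 + 7 + 4 + 6 + 3 + 8 + 35 + 8) / 8 = 8.7500
deviations (xᵢ − x̄): -9.7500, -1.7500, -4.7500, -2.7500, -5.7500, -0.7500, 26.2500, -0.7500
Σ(xᵢ − x̄)² = 851.5000 ⇒ m₂ = 851.5000/8 = 106.43750
Σ(xᵢ − x̄)³ = 16836.7500 ⇒ m₃ = 16836.7500/8 = 2104.59375
m₂^(3/2) = 106.43750^(1.5) = 1098.10027
g1 = m₃ / m₂^(3/2) = 2104.59375 / 1098.10027 ≈ 1.917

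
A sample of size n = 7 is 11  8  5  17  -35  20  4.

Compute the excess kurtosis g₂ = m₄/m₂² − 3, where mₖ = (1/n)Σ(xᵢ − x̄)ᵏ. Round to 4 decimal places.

x̄ = 4.2857
Σ(xᵢ − x̄)² = 2011.4286 ⇒ m₂ = 287.34694
Σ(xᵢ − x̄)⁴ = 2471316.1866 ⇒ m₄ = 353045.16951
m₂² = 82568.26322
g₂ = m₄/m₂² − 3 = 4.27580 − 3 ≈ 1.2758

1.2758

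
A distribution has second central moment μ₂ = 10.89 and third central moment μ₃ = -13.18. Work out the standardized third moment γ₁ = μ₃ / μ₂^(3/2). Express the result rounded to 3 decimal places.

-0.367

σ = √μ₂ = √10.89 = 3.30000
σ³ = μ₂^(3/2) = 35.93700
γ₁ = μ₃/σ³ = -13.18 / 35.93700 ≈ -0.367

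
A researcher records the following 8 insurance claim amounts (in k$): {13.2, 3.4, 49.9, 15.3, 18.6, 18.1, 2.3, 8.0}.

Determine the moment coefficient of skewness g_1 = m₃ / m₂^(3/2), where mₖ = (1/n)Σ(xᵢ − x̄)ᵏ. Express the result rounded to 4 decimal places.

1.5058

x̄ = (13.2 + 3.4 + 49.9 + 15.3 + 18.6 + 18.1 + 2.3 + 8.0) / 8 = 16.1000
deviations (xᵢ − x̄): -2.9000, -12.7000, 33.8000, -0.8000, 2.5000, 2.0000, -13.8000, -8.1000
Σ(xᵢ − x̄)² = 1579.0800 ⇒ m₂ = 1579.0800/8 = 197.38500
Σ(xᵢ − x̄)³ = 33405.3000 ⇒ m₃ = 33405.3000/8 = 4175.66250
m₂^(3/2) = 197.38500^(1.5) = 2773.13632
g_1 = m₃ / m₂^(3/2) = 4175.66250 / 2773.13632 ≈ 1.5058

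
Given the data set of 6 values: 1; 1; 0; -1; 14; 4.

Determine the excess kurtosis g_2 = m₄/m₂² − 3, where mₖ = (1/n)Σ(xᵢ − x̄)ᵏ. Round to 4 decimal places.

0.5590

x̄ = 3.1667
Σ(xᵢ − x̄)² = 154.8333 ⇒ m₂ = 25.80556
Σ(xᵢ − x̄)⁴ = 14220.1528 ⇒ m₄ = 2370.02546
m₂² = 665.92670
g_2 = m₄/m₂² − 3 = 3.55899 − 3 ≈ 0.5590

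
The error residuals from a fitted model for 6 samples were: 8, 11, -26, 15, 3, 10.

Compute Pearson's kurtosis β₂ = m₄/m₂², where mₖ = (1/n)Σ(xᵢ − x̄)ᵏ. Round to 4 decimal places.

x̄ = 3.5000
Σ(xᵢ − x̄)² = 1121.5000 ⇒ m₂ = 186.91667
Σ(xᵢ − x̄)⁴ = 780184.3750 ⇒ m₄ = 130030.72917
m₂² = 34937.84028
β₂ = m₄/m₂² = 130030.72917 / 34937.84028 ≈ 3.7218

3.7218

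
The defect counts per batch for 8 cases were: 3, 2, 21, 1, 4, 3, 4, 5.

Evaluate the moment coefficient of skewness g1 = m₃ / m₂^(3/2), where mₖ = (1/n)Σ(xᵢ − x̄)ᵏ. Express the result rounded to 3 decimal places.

2.098

x̄ = (3 + 2 + 21 + 1 + 4 + 3 + 4 + 5) / 8 = 5.3750
deviations (xᵢ − x̄): -2.3750, -3.3750, 15.6250, -4.3750, -1.3750, -2.3750, -1.3750, -0.3750
Σ(xᵢ − x̄)² = 289.8750 ⇒ m₂ = 289.8750/8 = 36.23438
Σ(xᵢ − x̄)³ = 3660.4688 ⇒ m₃ = 3660.4688/8 = 457.55859
m₂^(3/2) = 36.23438^(1.5) = 218.11280
g1 = m₃ / m₂^(3/2) = 457.55859 / 218.11280 ≈ 2.098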